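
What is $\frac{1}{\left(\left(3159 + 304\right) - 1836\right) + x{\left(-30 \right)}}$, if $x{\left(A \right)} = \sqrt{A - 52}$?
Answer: $\frac{1627}{2647211} - \frac{i \sqrt{82}}{2647211} \approx 0.00061461 - 3.4207 \cdot 10^{-6} i$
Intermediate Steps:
$x{\left(A \right)} = \sqrt{-52 + A}$
$\frac{1}{\left(\left(3159 + 304\right) - 1836\right) + x{\left(-30 \right)}} = \frac{1}{\left(\left(3159 + 304\right) - 1836\right) + \sqrt{-52 - 30}} = \frac{1}{\left(3463 - 1836\right) + \sqrt{-82}} = \frac{1}{1627 + i \sqrt{82}}$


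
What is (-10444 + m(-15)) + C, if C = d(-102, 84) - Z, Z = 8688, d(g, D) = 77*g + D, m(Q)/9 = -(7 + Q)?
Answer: -26830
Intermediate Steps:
m(Q) = -63 - 9*Q (m(Q) = 9*(-(7 + Q)) = 9*(-7 - Q) = -63 - 9*Q)
d(g, D) = D + 77*g
C = -16458 (C = (84 + 77*(-102)) - 1*8688 = (84 - 7854) - 8688 = -7770 - 8688 = -16458)
(-10444 + m(-15)) + C = (-10444 + (-63 - 9*(-15))) - 16458 = (-10444 + (-63 + 135)) - 16458 = (-10444 + 72) - 16458 = -10372 - 16458 = -26830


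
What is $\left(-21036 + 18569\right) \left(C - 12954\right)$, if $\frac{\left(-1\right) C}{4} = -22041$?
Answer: $-185543070$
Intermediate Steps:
$C = 88164$ ($C = \left(-4\right) \left(-22041\right) = 88164$)
$\left(-21036 + 18569\right) \left(C - 12954\right) = \left(-21036 + 18569\right) \left(88164 - 12954\right) = \left(-2467\right) 75210 = -185543070$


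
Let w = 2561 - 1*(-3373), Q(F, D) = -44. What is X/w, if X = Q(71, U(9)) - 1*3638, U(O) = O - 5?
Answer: -1841/2967 ≈ -0.62049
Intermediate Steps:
U(O) = -5 + O
w = 5934 (w = 2561 + 3373 = 5934)
X = -3682 (X = -44 - 1*3638 = -44 - 3638 = -3682)
X/w = -3682/5934 = -3682*1/5934 = -1841/2967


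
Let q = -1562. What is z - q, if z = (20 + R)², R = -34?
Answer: 1758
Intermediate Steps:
z = 196 (z = (20 - 34)² = (-14)² = 196)
z - q = 196 - 1*(-1562) = 196 + 1562 = 1758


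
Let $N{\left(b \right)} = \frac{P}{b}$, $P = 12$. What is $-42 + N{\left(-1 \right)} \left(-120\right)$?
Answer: $1398$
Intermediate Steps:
$N{\left(b \right)} = \frac{12}{b}$
$-42 + N{\left(-1 \right)} \left(-120\right) = -42 + \frac{12}{-1} \left(-120\right) = -42 + 12 \left(-1\right) \left(-120\right) = -42 - -1440 = -42 + 1440 = 1398$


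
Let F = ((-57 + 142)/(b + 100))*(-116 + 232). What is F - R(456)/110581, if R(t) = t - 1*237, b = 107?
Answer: 1090283327/22890267 ≈ 47.631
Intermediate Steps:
R(t) = -237 + t (R(t) = t - 237 = -237 + t)
F = 9860/207 (F = ((-57 + 142)/(107 + 100))*(-116 + 232) = (85/207)*116 = 9860/207 ≈ 47.633)
F - R(456)/110581 = 9860/207 - (-237 + 456)/110581 = 9860/207 - 219/110581 = 1090283327/22890267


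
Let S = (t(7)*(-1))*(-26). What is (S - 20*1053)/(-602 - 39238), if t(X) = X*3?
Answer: 3419/6640 ≈ 0.51491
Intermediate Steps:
t(X) = 3*X
S = 546 (S = ((3*7)*(-1))*(-26) = (21*(-1))*(-26) = -21*(-26) = 546)
(S - 20*1053)/(-602 - 39238) = (546 - 20*1053)/(-602 - 39238) = (546 - 21060)/(-39840) = -20514*(-1/39840) = 3419/6640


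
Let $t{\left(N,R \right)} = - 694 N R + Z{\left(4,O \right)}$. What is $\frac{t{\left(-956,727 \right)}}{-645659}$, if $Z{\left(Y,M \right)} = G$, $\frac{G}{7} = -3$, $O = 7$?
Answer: $- \frac{482338307}{645659} \approx -747.05$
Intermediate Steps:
$G = -21$ ($G = 7 \left(-3\right) = -21$)
$Z{\left(Y,M \right)} = -21$
$t{\left(N,R \right)} = -21 - 694 N R$ ($t{\left(N,R \right)} = - 694 N R - 21 = -21 - 694 N R$)
$\frac{t{\left(-956,727 \right)}}{-645659} = \frac{-21 - \left(-663464\right) 727}{-645659} = \left(-21 + 482338328\right) \left(- \frac{1}{645659}\right) = 482338307 \left(- \frac{1}{645659}\right) = - \frac{482338307}{645659}$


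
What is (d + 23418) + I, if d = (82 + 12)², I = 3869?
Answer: 36123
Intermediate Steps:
d = 8836 (d = 94² = 8836)
(d + 23418) + I = (8836 + 23418) + 3869 = 32254 + 3869 = 36123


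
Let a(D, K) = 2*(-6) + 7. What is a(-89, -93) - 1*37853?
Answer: -37858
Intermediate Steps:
a(D, K) = -5 (a(D, K) = -12 + 7 = -5)
a(-89, -93) - 1*37853 = -5 - 1*37853 = -5 - 37853 = -37858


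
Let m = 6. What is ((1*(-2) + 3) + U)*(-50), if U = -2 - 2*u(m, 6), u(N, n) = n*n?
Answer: 3650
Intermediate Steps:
u(N, n) = n²
U = -74 (U = -2 - 2*6² = -2 - 2*36 = -2 - 72 = -74)
((1*(-2) + 3) + U)*(-50) = ((1*(-2) + 3) - 74)*(-50) = ((-2 + 3) - 74)*(-50) = (1 - 74)*(-50) = -73*(-50) = 3650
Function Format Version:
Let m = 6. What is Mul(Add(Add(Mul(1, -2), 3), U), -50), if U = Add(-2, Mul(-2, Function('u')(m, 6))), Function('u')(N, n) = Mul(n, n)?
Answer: 3650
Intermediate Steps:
Function('u')(N, n) = Pow(n, 2)
U = -74 (U = Add(-2, Mul(-2, Pow(6, 2))) = Add(-2, Mul(-2, 36)) = Add(-2, -72) = -74)
Mul(Add(Add(Mul(1, -2), 3), U), -50) = Mul(Add(Add(Mul(1, -2), 3), -74), -50) = Mul(Add(Add(-2, 3), -74), -50) = Mul(Add(1, -74), -50) = Mul(-73, -50) = 3650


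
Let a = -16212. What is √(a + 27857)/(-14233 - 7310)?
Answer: -√11645/21543 ≈ -0.0050091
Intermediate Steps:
√(a + 27857)/(-14233 - 7310) = √(-16212 + 27857)/(-14233 - 7310) = √11645/(-21543) = √11645*(-1/21543) = -√11645/21543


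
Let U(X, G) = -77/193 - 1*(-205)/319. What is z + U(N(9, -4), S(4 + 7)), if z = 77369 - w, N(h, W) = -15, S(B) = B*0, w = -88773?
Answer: 10228879516/61567 ≈ 1.6614e+5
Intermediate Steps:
S(B) = 0
U(X, G) = 15002/61567 (U(X, G) = -77*1/193 + 205*(1/319) = -77/193 + 205/319 = 15002/61567)
z = 166142 (z = 77369 - 1*(-88773) = 77369 + 88773 = 166142)
z + U(N(9, -4), S(4 + 7)) = 166142 + 15002/61567 = 10228879516/61567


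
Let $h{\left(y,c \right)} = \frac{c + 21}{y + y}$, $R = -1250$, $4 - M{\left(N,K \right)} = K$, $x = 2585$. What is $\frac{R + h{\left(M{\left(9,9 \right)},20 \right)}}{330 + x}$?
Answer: $- \frac{12541}{29150} \approx -0.43022$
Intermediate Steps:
$M{\left(N,K \right)} = 4 - K$
$h{\left(y,c \right)} = \frac{21 + c}{2 y}$
$\frac{R + h{\left(M{\left(9,9 \right)},20 \right)}}{330 + x} = \frac{-1250 + \frac{21 + 20}{2 \left(4 - 9\right)}}{330 + 2585} = \frac{-1250 + \frac{1}{2} \frac{1}{4 - 9} \cdot 41}{2915} = \left(-1250 + \frac{1}{2} \frac{1}{-5} \cdot 41\right) \frac{1}{2915} = \left(-1250 + \frac{1}{2} \left(- \frac{1}{5}\right) 41\right) \frac{1}{2915} = \left(-1250 - \frac{41}{10}\right) \frac{1}{2915} = \left(- \frac{12541}{10}\right) \frac{1}{2915} = - \frac{12541}{29150}$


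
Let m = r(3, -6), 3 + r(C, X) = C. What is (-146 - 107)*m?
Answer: 0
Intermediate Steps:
r(C, X) = -3 + C
m = 0 (m = -3 + 3 = 0)
(-146 - 107)*m = (-146 - 107)*0 = -253*0 = 0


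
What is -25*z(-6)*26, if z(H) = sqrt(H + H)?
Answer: -1300*I*sqrt(3) ≈ -2251.7*I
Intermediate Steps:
z(H) = sqrt(2)*sqrt(H) (z(H) = sqrt(2*H) = sqrt(2)*sqrt(H))
-25*z(-6)*26 = -25*sqrt(2)*sqrt(-6)*26 = -25*sqrt(2)*I*sqrt(6)*26 = -50*I*sqrt(3)*26 = -1300*I*sqrt(3)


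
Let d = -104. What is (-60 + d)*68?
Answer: -11152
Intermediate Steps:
(-60 + d)*68 = (-60 - 104)*68 = -164*68 = -11152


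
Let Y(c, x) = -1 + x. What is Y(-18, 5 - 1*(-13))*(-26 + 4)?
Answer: -374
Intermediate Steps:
Y(-18, 5 - 1*(-13))*(-26 + 4) = (-1 + (5 - 1*(-13)))*(-26 + 4) = (-1 + (5 + 13))*(-22) = (-1 + 18)*(-22) = 17*(-22) = -374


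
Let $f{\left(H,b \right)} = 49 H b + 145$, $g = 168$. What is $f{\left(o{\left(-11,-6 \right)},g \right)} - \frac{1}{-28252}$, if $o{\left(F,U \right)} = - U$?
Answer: $\frac{1399519325}{28252} \approx 49537.0$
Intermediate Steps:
$f{\left(H,b \right)} = 145 + 49 H b$ ($f{\left(H,b \right)} = 49 H b + 145 = 145 + 49 H b$)
$f{\left(o{\left(-11,-6 \right)},g \right)} - \frac{1}{-28252} = \left(145 + 49 \left(\left(-1\right) \left(-6\right)\right) 168\right) - \frac{1}{-28252} = \left(145 + 49 \cdot 6 \cdot 168\right) - - \frac{1}{28252} = \left(145 + 49392\right) + \frac{1}{28252} = 49537 + \frac{1}{28252} = \frac{1399519325}{28252}$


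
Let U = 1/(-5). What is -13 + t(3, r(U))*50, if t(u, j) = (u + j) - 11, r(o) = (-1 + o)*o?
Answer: -401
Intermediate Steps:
U = -⅕ ≈ -0.20000
r(o) = o*(-1 + o)
t(u, j) = -11 + j + u (t(u, j) = (j + u) - 11 = -11 + j + u)
-13 + t(3, r(U))*50 = -13 + (-11 - (-1 - ⅕)/5 + 3)*50 = -13 + (-11 - ⅕*(-6/5) + 3)*50 = -13 + (-11 + 6/25 + 3)*50 = -13 - 194/25*50 = -13 - 388 = -401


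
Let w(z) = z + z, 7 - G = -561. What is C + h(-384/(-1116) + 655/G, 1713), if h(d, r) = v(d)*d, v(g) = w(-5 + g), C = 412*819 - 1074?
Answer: 469262258210113/1395187488 ≈ 3.3634e+5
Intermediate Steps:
G = 568 (G = 7 - 1*(-561) = 7 + 561 = 568)
C = 336354 (C = 337428 - 1074 = 336354)
w(z) = 2*z
v(g) = -10 + 2*g (v(g) = 2*(-5 + g) = -10 + 2*g)
h(d, r) = d*(-10 + 2*d) (h(d, r) = (-10 + 2*d)*d = d*(-10 + 2*d))
C + h(-384/(-1116) + 655/G, 1713) = 336354 + 2*(-384/(-1116) + 655/568)*(-5 + (-384/(-1116) + 655/568)) = 336354 + 2*(-384*(-1/1116) + 655*(1/568))*(-5 + (-384*(-1/1116) + 655*(1/568))) = 336354 + 2*(32/93 + 655/568)*(-5 + (32/93 + 655/568)) = 336354 + 2*(79091/52824)*(-5 + 79091/52824) = 336354 + 2*(79091/52824)*(-185029/52824) = 336354 - 14634128639/1395187488 = 469262258210113/1395187488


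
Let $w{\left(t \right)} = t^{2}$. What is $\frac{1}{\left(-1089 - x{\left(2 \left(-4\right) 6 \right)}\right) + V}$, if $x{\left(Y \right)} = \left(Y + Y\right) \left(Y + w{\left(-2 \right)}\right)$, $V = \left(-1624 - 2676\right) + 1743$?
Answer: $- \frac{1}{7870} \approx -0.00012706$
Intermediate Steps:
$V = -2557$ ($V = -4300 + 1743 = -2557$)
$x{\left(Y \right)} = 2 Y \left(4 + Y\right)$ ($x{\left(Y \right)} = \left(Y + Y\right) \left(Y + \left(-2\right)^{2}\right) = 2 Y \left(Y + 4\right) = 2 Y \left(4 + Y\right)$)
$\frac{1}{\left(-1089 - x{\left(2 \left(-4\right) 6 \right)}\right) + V} = \frac{1}{\left(-1089 - 2 \cdot 2 \left(-4\right) 6 \left(4 + 2 \left(-4\right) 6\right)\right) - 2557} = \frac{1}{\left(-1089 - 2 \left(\left(-8\right) 6\right) \left(4 - 48\right)\right) - 2557} = \frac{1}{\left(-1089 - 2 \left(-48\right) \left(4 - 48\right)\right) - 2557} = \frac{1}{\left(-1089 - 2 \left(-48\right) \left(-44\right)\right) - 2557} = \frac{1}{\left(-1089 - 4224\right) - 2557} = \frac{1}{-5313 - 2557} = \frac{1}{-7870} = - \frac{1}{7870}$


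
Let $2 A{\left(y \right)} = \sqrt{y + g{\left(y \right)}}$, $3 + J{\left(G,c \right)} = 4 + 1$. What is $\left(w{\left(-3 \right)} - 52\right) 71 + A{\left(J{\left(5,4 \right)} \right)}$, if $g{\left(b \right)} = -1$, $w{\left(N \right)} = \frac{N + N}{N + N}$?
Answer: $- \frac{7241}{2} \approx -3620.5$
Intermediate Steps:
$w{\left(N \right)} = 1$ ($w{\left(N \right)} = \frac{2 N}{2 N} = 2 N \frac{1}{2 N} = 1$)
$J{\left(G,c \right)} = 2$ ($J{\left(G,c \right)} = -3 + \left(4 + 1\right) = -3 + 5 = 2$)
$A{\left(y \right)} = \frac{\sqrt{-1 + y}}{2}$ ($A{\left(y \right)} = \frac{\sqrt{y - 1}}{2} = \frac{\sqrt{-1 + y}}{2}$)
$\left(w{\left(-3 \right)} - 52\right) 71 + A{\left(J{\left(5,4 \right)} \right)} = \left(1 - 52\right) 71 + \frac{\sqrt{-1 + 2}}{2} = \left(1 - 52\right) 71 + \frac{\sqrt{1}}{2} = \left(-51\right) 71 + \frac{1}{2} \cdot 1 = -3621 + \frac{1}{2} = - \frac{7241}{2}$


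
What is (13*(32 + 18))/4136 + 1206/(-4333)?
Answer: -1085783/8960644 ≈ -0.12117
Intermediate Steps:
(13*(32 + 18))/4136 + 1206/(-4333) = (13*50)*(1/4136) + 1206*(-1/4333) = 650*(1/4136) - 1206/4333 = 325/2068 - 1206/4333 = -1085783/8960644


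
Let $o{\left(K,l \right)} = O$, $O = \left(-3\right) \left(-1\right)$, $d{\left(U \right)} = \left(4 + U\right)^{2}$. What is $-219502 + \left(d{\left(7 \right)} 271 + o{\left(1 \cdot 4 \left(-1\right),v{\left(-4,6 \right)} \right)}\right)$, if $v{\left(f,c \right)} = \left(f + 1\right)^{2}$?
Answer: $-186708$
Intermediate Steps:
$O = 3$
$v{\left(f,c \right)} = \left(1 + f\right)^{2}$
$o{\left(K,l \right)} = 3$
$-219502 + \left(d{\left(7 \right)} 271 + o{\left(1 \cdot 4 \left(-1\right),v{\left(-4,6 \right)} \right)}\right) = -219502 + \left(\left(4 + 7\right)^{2} \cdot 271 + 3\right) = -219502 + \left(11^{2} \cdot 271 + 3\right) = -219502 + \left(121 \cdot 271 + 3\right) = -219502 + \left(32791 + 3\right) = -219502 + 32794 = -186708$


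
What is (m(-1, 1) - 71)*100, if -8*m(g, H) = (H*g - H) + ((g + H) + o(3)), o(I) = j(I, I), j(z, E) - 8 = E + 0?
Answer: -14425/2 ≈ -7212.5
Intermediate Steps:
j(z, E) = 8 + E (j(z, E) = 8 + (E + 0) = 8 + E)
o(I) = 8 + I
m(g, H) = -11/8 - g/8 - H*g/8 (m(g, H) = -((H*g - H) + ((g + H) + (8 + 3)))/8 = -((-H + H*g) + ((H + g) + 11))/8 = -((-H + H*g) + (11 + H + g))/8 = -(11 + g + H*g)/8 = -11/8 - g/8 - H*g/8)
(m(-1, 1) - 71)*100 = ((-11/8 - ⅛*(-1) - ⅛*1*(-1)) - 71)*100 = ((-11/8 + ⅛ + ⅛) - 71)*100 = (-9/8 - 71)*100 = -577/8*100 = -14425/2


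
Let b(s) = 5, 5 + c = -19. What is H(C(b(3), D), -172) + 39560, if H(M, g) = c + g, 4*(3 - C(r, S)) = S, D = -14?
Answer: 39364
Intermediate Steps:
c = -24 (c = -5 - 19 = -24)
C(r, S) = 3 - S/4
H(M, g) = -24 + g
H(C(b(3), D), -172) + 39560 = (-24 - 172) + 39560 = -196 + 39560 = 39364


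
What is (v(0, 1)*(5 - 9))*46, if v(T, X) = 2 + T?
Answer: -368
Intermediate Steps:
(v(0, 1)*(5 - 9))*46 = ((2 + 0)*(5 - 9))*46 = (2*(-4))*46 = -8*46 = -368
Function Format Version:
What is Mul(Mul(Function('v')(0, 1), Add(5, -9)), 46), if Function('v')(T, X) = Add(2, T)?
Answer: -368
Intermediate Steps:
Mul(Mul(Function('v')(0, 1), Add(5, -9)), 46) = Mul(Mul(Add(2, 0), Add(5, -9)), 46) = Mul(Mul(2, -4), 46) = Mul(-8, 46) = -368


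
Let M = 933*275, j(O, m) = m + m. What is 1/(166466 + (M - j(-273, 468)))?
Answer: 1/422105 ≈ 2.3691e-6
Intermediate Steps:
j(O, m) = 2*m
M = 256575
1/(166466 + (M - j(-273, 468))) = 1/(166466 + (256575 - 2*468)) = 1/(166466 + (256575 - 1*936)) = 1/(166466 + (256575 - 936)) = 1/(166466 + 255639) = 1/422105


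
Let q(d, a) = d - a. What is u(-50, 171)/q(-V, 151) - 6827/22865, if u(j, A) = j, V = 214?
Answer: -269721/1669145 ≈ -0.16159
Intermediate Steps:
u(-50, 171)/q(-V, 151) - 6827/22865 = -50/(-1*214 - 1*151) - 6827/22865 = -50/(-214 - 151) - 6827*1/22865 = -50/(-365) - 6827/22865 = -50*(-1/365) - 6827/22865 = 10/73 - 6827/22865 = -269721/1669145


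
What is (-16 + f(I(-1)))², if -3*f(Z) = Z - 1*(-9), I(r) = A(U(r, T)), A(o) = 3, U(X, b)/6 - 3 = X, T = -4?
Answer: 400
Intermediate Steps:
U(X, b) = 18 + 6*X
I(r) = 3
f(Z) = -3 - Z/3 (f(Z) = -(Z - 1*(-9))/3 = -(Z + 9)/3 = -(9 + Z)/3 = -3 - Z/3)
(-16 + f(I(-1)))² = (-16 + (-3 - ⅓*3))² = (-16 + (-3 - 1))² = (-16 - 4)² = (-20)² = 400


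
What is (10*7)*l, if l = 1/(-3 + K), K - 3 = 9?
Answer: 70/9 ≈ 7.7778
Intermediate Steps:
K = 12 (K = 3 + 9 = 12)
l = 1/9 (l = 1/(-3 + 12) = 1/9 ≈ 0.11111)
(10*7)*l = (10*7)*(1/9) = 70*(1/9) = 70/9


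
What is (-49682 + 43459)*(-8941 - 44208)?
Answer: 330746227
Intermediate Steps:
(-49682 + 43459)*(-8941 - 44208) = -6223*(-53149) = 330746227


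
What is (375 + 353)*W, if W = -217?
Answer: -157976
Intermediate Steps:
(375 + 353)*W = (375 + 353)*(-217) = 728*(-217) = -157976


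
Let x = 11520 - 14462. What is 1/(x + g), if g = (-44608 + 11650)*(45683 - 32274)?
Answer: -1/441936764 ≈ -2.2628e-9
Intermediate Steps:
g = -441933822 (g = -32958*13409 = -441933822)
x = -2942
1/(x + g) = 1/(-2942 - 441933822) = 1/(-441936764) = -1/441936764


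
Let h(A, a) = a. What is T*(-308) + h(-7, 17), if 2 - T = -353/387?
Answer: -340537/387 ≈ -879.94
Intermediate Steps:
T = 1127/387 (T = 2 - (-353)/387 = 2 - 1*(-353/387) = 2 + 353/387 = 1127/387 ≈ 2.9121)
T*(-308) + h(-7, 17) = (1127/387)*(-308) + 17 = -347116/387 + 17 = -340537/387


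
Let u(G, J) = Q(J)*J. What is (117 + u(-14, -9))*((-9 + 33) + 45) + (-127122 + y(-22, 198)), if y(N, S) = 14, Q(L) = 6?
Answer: -122761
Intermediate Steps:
u(G, J) = 6*J
(117 + u(-14, -9))*((-9 + 33) + 45) + (-127122 + y(-22, 198)) = (117 + 6*(-9))*((-9 + 33) + 45) + (-127122 + 14) = (117 - 54)*(24 + 45) - 127108 = 63*69 - 127108 = 4347 - 127108 = -122761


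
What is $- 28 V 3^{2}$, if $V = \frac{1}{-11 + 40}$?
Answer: $- \frac{252}{29} \approx -8.6897$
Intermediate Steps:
$V = \frac{1}{29} \approx 0.034483$
$- 28 V 3^{2} = \left(-28\right) \frac{1}{29} \cdot 3^{2} = \left(- \frac{28}{29}\right) 9 = - \frac{252}{29}$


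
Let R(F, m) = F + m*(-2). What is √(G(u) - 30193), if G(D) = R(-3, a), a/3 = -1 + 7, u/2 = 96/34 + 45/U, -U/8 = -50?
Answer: 2*I*√7558 ≈ 173.87*I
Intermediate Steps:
U = 400 (U = -8*(-50) = 400)
u = 3993/680 (u = 2*(96/34 + 45/400) = 2*(96*(1/34) + 45*(1/400)) = 2*(48/17 + 9/80) = 2*(3993/1360) = 3993/680 ≈ 5.8721)
a = 18 (a = 3*(-1 + 7) = 3*6 = 18)
R(F, m) = F - 2*m
G(D) = -39 (G(D) = -3 - 2*18 = -3 - 36 = -39)
√(G(u) - 30193) = √(-39 - 30193) = √(-30232) = 2*I*√7558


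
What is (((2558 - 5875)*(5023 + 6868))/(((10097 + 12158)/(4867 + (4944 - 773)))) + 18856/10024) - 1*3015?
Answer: -446754509863148/27885515 ≈ -1.6021e+7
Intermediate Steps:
(((2558 - 5875)*(5023 + 6868))/(((10097 + 12158)/(4867 + (4944 - 773)))) + 18856/10024) - 1*3015 = ((-3317*11891)/((22255/(4867 + 4171))) + 18856*(1/10024)) - 3015 = (-39442447/(22255/9038) + 2357/1253) - 3015 = (-39442447/(22255*(1/9038)) + 2357/1253) - 3015 = (-39442447/22255/9038 + 2357/1253) - 3015 = (-39442447*9038/22255 + 2357/1253) - 3015 = (-356480835986/22255 + 2357/1253) - 3015 = -446670435035423/27885515 - 3015 = -446754509863148/27885515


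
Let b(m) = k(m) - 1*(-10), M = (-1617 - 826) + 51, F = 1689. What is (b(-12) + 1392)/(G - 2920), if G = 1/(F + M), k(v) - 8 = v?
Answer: -982794/2052761 ≈ -0.47877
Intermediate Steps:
k(v) = 8 + v
M = -2392 (M = -2443 + 51 = -2392)
b(m) = 18 + m (b(m) = (8 + m) - 1*(-10) = (8 + m) + 10 = 18 + m)
G = -1/703 (G = 1/(1689 - 2392) = 1/(-703) = -1/703 ≈ -0.0014225)
(b(-12) + 1392)/(G - 2920) = ((18 - 12) + 1392)/(-1/703 - 2920) = (6 + 1392)/(-2052761/703) = 1398*(-703/2052761) = -982794/2052761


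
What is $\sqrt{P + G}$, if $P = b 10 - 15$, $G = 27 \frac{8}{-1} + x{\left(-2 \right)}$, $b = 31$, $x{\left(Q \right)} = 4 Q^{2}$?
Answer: $\sqrt{95} \approx 9.7468$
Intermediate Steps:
$G = -200$ ($G = 27 \frac{8}{-1} + 4 \left(-2\right)^{2} = 27 \cdot 8 \left(-1\right) + 4 \cdot 4 = 27 \left(-8\right) + 16 = -216 + 16 = -200$)
$P = 295$ ($P = 31 \cdot 10 - 15 = 310 - 15 = 295$)
$\sqrt{P + G} = \sqrt{295 - 200} = \sqrt{95}$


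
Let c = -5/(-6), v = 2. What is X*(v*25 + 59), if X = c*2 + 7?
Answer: 2834/3 ≈ 944.67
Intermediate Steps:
c = 5/6 (c = -5*(-1/6) = 5/6 ≈ 0.83333)
X = 26/3 (X = (5/6)*2 + 7 = 5/3 + 7 = 26/3 ≈ 8.6667)
X*(v*25 + 59) = 26*(2*25 + 59)/3 = 26*(50 + 59)/3 = (26/3)*109 = 2834/3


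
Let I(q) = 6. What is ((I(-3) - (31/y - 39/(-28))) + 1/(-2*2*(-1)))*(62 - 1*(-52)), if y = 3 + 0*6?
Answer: -4370/7 ≈ -624.29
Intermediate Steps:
y = 3 (y = 3 + 0 = 3)
((I(-3) - (31/y - 39/(-28))) + 1/(-2*2*(-1)))*(62 - 1*(-52)) = ((6 - (31/3 - 39/(-28))) + 1/(-2*2*(-1)))*(62 - 1*(-52)) = ((6 - (31*(1/3) - 39*(-1/28))) + 1/(-4*(-1)))*(62 + 52) = ((6 - (31/3 + 39/28)) + 1/4)*114 = ((6 - 1*985/84) + 1/4)*114 = ((6 - 985/84) + 1/4)*114 = (-481/84 + 1/4)*114 = -115/21*114 = -4370/7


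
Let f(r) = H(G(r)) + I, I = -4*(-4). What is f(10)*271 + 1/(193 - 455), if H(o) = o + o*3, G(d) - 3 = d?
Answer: 4828135/262 ≈ 18428.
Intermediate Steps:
I = 16
G(d) = 3 + d
H(o) = 4*o (H(o) = o + 3*o = 4*o)
f(r) = 28 + 4*r (f(r) = 4*(3 + r) + 16 = (12 + 4*r) + 16 = 28 + 4*r)
f(10)*271 + 1/(193 - 455) = (28 + 4*10)*271 + 1/(193 - 455) = (28 + 40)*271 + 1/(-262) = 68*271 - 1/262 = 18428 - 1/262 = 4828135/262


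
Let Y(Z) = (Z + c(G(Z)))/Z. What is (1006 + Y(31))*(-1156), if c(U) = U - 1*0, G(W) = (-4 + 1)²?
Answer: -36097256/31 ≈ -1.1644e+6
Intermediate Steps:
G(W) = 9 (G(W) = (-3)² = 9)
c(U) = U (c(U) = U + 0 = U)
Y(Z) = (9 + Z)/Z (Y(Z) = (Z + 9)/Z = (9 + Z)/Z)
(1006 + Y(31))*(-1156) = (1006 + (9 + 31)/31)*(-1156) = (1006 + (1/31)*40)*(-1156) = (1006 + 40/31)*(-1156) = (31226/31)*(-1156) = -36097256/31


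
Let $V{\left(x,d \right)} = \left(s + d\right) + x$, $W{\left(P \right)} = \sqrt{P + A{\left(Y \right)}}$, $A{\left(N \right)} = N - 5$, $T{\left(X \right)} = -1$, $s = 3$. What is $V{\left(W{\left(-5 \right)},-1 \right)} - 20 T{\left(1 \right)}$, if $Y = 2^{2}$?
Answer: $22 + i \sqrt{6} \approx 22.0 + 2.4495 i$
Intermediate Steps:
$Y = 4$
$A{\left(N \right)} = -5 + N$ ($A{\left(N \right)} = N - 5 = -5 + N$)
$W{\left(P \right)} = \sqrt{-1 + P}$ ($W{\left(P \right)} = \sqrt{P + \left(-5 + 4\right)} = \sqrt{P - 1} = \sqrt{-1 + P}$)
$V{\left(x,d \right)} = 3 + d + x$ ($V{\left(x,d \right)} = \left(3 + d\right) + x = 3 + d + x$)
$V{\left(W{\left(-5 \right)},-1 \right)} - 20 T{\left(1 \right)} = \left(3 - 1 + \sqrt{-1 - 5}\right) - -20 = \left(3 - 1 + \sqrt{-6}\right) + 20 = \left(3 - 1 + i \sqrt{6}\right) + 20 = \left(2 + i \sqrt{6}\right) + 20 = 22 + i \sqrt{6}$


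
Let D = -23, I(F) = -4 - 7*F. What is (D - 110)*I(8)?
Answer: 7980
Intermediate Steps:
I(F) = -4 - 7*F
(D - 110)*I(8) = (-23 - 110)*(-4 - 7*8) = -133*(-4 - 56) = -133*(-60) = 7980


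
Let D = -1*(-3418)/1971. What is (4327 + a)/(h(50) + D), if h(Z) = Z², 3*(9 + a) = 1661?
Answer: 9602055/4930918 ≈ 1.9473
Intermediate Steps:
a = 1634/3 (a = -9 + (⅓)*1661 = -9 + 1661/3 = 1634/3 ≈ 544.67)
D = 3418/1971 (D = 3418*(1/1971) = 3418/1971 ≈ 1.7341)
(4327 + a)/(h(50) + D) = (4327 + 1634/3)/(50² + 3418/1971) = 14615/(3*(2500 + 3418/1971)) = 14615/(3*(4930918/1971)) = (14615/3)*(1971/4930918) = 9602055/4930918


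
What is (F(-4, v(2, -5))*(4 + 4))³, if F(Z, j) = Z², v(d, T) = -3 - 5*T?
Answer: 2097152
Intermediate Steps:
(F(-4, v(2, -5))*(4 + 4))³ = ((-4)²*(4 + 4))³ = (16*8)³ = 128³ = 2097152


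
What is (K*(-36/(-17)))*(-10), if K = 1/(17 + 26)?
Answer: -360/731 ≈ -0.49248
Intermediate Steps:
K = 1/43 ≈ 0.023256
(K*(-36/(-17)))*(-10) = ((-36/(-17))/43)*(-10) = ((-36*(-1/17))/43)*(-10) = ((1/43)*(36/17))*(-10) = (36/731)*(-10) = -360/731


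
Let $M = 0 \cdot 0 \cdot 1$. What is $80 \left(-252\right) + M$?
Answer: $-20160$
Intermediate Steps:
$M = 0$ ($M = 0 \cdot 1 = 0$)
$80 \left(-252\right) + M = 80 \left(-252\right) + 0 = -20160 + 0 = -20160$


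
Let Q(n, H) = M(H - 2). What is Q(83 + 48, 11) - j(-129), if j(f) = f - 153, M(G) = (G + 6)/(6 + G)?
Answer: 283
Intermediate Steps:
M(G) = 1 (M(G) = (6 + G)/(6 + G) = 1)
j(f) = -153 + f
Q(n, H) = 1
Q(83 + 48, 11) - j(-129) = 1 - (-153 - 129) = 1 - 1*(-282) = 1 + 282 = 283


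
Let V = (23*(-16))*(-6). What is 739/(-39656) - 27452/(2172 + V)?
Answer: -272968333/43423320 ≈ -6.2862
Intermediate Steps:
V = 2208 (V = -368*(-6) = 2208)
739/(-39656) - 27452/(2172 + V) = 739/(-39656) - 27452/(2172 + 2208) = 739*(-1/39656) - 27452/4380 = -739/39656 - 27452*1/4380 = -739/39656 - 6863/1095 = -272968333/43423320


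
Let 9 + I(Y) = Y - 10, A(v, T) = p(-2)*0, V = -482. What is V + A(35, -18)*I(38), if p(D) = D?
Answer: -482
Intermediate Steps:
A(v, T) = 0 (A(v, T) = -2*0 = 0)
I(Y) = -19 + Y (I(Y) = -9 + (Y - 10) = -9 + (-10 + Y) = -19 + Y)
V + A(35, -18)*I(38) = -482 + 0*(-19 + 38) = -482 + 0*19 = -482 + 0 = -482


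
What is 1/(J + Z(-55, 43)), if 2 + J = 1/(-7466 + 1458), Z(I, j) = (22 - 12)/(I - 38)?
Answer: -558744/1177661 ≈ -0.47445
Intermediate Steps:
Z(I, j) = 10/(-38 + I)
J = -12017/6008 (J = -2 + 1/(-7466 + 1458) = -2 + 1/(-6008) = -2 - 1/6008 = -12017/6008 ≈ -2.0002)
1/(J + Z(-55, 43)) = 1/(-12017/6008 + 10/(-38 - 55)) = 1/(-12017/6008 + 10/(-93)) = 1/(-12017/6008 + 10*(-1/93)) = 1/(-12017/6008 - 10/93) = 1/(-1177661/558744) = -558744/1177661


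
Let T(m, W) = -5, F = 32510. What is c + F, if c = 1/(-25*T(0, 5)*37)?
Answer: 150358751/4625 ≈ 32510.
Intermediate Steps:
c = 1/4625 (c = 1/(-25*(-5)*37) = 1/(125*37) = 1/4625 ≈ 0.00021622)
c + F = 1/4625 + 32510 = 150358751/4625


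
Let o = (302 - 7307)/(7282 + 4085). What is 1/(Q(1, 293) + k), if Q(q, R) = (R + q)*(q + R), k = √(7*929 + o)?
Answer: 81876501/7077071081053 - 3*√2593100243/14154142162106 ≈ 1.1558e-5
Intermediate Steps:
o = -2335/3789 (o = -7005/11367 = -7005*1/11367 = -2335/3789 ≈ -0.61626)
k = 2*√2593100243/1263 (k = √(7*929 - 2335/3789) = √(6503 - 2335/3789) = √(24637532/3789) = 2*√2593100243/1263 ≈ 80.637)
Q(q, R) = (R + q)² (Q(q, R) = (R + q)*(R + q) = (R + q)²)
1/(Q(1, 293) + k) = 1/((293 + 1)² + 2*√2593100243/1263) = 1/(294² + 2*√2593100243/1263) = 1/(86436 + 2*√2593100243/1263)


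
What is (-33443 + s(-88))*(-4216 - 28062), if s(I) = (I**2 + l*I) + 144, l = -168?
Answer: 347666338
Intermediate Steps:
s(I) = 144 + I**2 - 168*I (s(I) = (I**2 - 168*I) + 144 = 144 + I**2 - 168*I)
(-33443 + s(-88))*(-4216 - 28062) = (-33443 + (144 + (-88)**2 - 168*(-88)))*(-4216 - 28062) = (-33443 + (144 + 7744 + 14784))*(-32278) = (-33443 + 22672)*(-32278) = -10771*(-32278) = 347666338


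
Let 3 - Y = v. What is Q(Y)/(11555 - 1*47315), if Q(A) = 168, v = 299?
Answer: -7/1490 ≈ -0.0046980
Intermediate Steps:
Y = -296 (Y = 3 - 1*299 = 3 - 299 = -296)
Q(Y)/(11555 - 1*47315) = 168/(11555 - 1*47315) = 168/(11555 - 47315) = 168/(-35760) = 168*(-1/35760) = -7/1490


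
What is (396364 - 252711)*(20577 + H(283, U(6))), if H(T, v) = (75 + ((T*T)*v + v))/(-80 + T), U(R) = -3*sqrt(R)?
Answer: 600068173518/203 - 34515506310*sqrt(6)/203 ≈ 2.5395e+9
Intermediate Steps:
H(T, v) = (75 + v + v*T**2)/(-80 + T) (H(T, v) = (75 + (T**2*v + v))/(-80 + T) = (75 + (v*T**2 + v))/(-80 + T) = (75 + (v + v*T**2))/(-80 + T) = (75 + v + v*T**2)/(-80 + T))
(396364 - 252711)*(20577 + H(283, U(6))) = (396364 - 252711)*(20577 + (75 - 3*sqrt(6) - 3*sqrt(6)*283**2)/(-80 + 283)) = 143653*(20577 + (75 - 3*sqrt(6) - 3*sqrt(6)*80089)/203) = 143653*(20577 + (75 - 3*sqrt(6) - 240267*sqrt(6))/203) = 143653*(20577 + (75 - 240270*sqrt(6))/203) = 143653*(20577 + (75/203 - 240270*sqrt(6)/203)) = 143653*(4177206/203 - 240270*sqrt(6)/203) = 600068173518/203 - 34515506310*sqrt(6)/203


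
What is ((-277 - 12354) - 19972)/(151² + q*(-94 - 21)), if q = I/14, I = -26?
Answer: -228221/161102 ≈ -1.4166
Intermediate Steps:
q = -13/7 (q = -26/14 = -26*1/14 = -13/7 ≈ -1.8571)
((-277 - 12354) - 19972)/(151² + q*(-94 - 21)) = ((-277 - 12354) - 19972)/(151² - 13*(-94 - 21)/7) = (-12631 - 19972)/(22801 - 13/7*(-115)) = -32603/(22801 + 1495/7) = -32603/161102/7 = -32603*7/161102 = -228221/161102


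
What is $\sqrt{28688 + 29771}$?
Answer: $\sqrt{58459} \approx 241.78$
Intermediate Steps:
$\sqrt{28688 + 29771} = \sqrt{58459}$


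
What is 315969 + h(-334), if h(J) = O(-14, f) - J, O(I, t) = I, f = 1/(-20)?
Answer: 316289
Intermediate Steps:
f = -1/20 ≈ -0.050000
h(J) = -14 - J
315969 + h(-334) = 315969 + (-14 - 1*(-334)) = 315969 + (-14 + 334) = 315969 + 320 = 316289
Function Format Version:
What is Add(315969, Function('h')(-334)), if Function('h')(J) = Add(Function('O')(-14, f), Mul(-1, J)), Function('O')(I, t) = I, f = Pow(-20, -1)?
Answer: 316289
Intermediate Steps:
f = Rational(-1, 20) ≈ -0.050000
Function('h')(J) = Add(-14, Mul(-1, J))
Add(315969, Function('h')(-334)) = Add(315969, Add(-14, Mul(-1, -334))) = Add(315969, Add(-14, 334)) = Add(315969, 320) = 316289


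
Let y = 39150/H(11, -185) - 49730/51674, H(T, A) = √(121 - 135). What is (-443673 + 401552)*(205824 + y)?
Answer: -223993152394583/25837 + 824518575*I*√14/7 ≈ -8.6695e+9 + 4.4072e+8*I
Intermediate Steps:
H(T, A) = I*√14 (H(T, A) = √(-14) = I*√14)
y = -24865/25837 - 19575*I*√14/7 (y = 39150/((I*√14)) - 49730/51674 = 39150*(-I*√14/14) - 49730*1/51674 = -19575*I*√14/7 - 24865/25837 = -24865/25837 - 19575*I*√14/7 ≈ -0.96238 - 10463.0*I)
(-443673 + 401552)*(205824 + y) = (-443673 + 401552)*(205824 + (-24865/25837 - 19575*I*√14/7)) = -42121*(5317849823/25837 - 19575*I*√14/7) = -223993152394583/25837 + 824518575*I*√14/7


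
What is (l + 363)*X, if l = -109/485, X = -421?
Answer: -74073266/485 ≈ -1.5273e+5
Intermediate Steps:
l = -109/485 (l = -109*1/485 = -109/485 ≈ -0.22474)
(l + 363)*X = (-109/485 + 363)*(-421) = (175946/485)*(-421) = -74073266/485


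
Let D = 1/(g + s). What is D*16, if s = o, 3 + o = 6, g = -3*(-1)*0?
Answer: 16/3 ≈ 5.3333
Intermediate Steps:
g = 0 (g = 3*0 = 0)
o = 3 (o = -3 + 6 = 3)
s = 3
D = ⅓ (D = 1/(0 + 3) = 1/3 = ⅓ ≈ 0.33333)
D*16 = (⅓)*16 = 16/3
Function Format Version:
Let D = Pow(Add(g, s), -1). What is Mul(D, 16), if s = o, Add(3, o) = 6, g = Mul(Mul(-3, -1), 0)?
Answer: Rational(16, 3) ≈ 5.3333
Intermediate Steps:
g = 0 (g = Mul(3, 0) = 0)
o = 3 (o = Add(-3, 6) = 3)
s = 3
D = Rational(1, 3) (D = Pow(Add(0, 3), -1) = Pow(3, -1) = Rational(1, 3) ≈ 0.33333)
Mul(D, 16) = Mul(Rational(1, 3), 16) = Rational(16, 3)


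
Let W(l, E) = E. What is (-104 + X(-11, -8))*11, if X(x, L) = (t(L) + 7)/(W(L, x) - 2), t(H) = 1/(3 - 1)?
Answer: -29909/26 ≈ -1150.3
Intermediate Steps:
t(H) = ½ (t(H) = 1/2 = ½)
X(x, L) = 15/(2*(-2 + x)) (X(x, L) = (½ + 7)/(x - 2) = 15/(2*(-2 + x)))
(-104 + X(-11, -8))*11 = (-104 + 15/(2*(-2 - 11)))*11 = (-104 + (15/2)/(-13))*11 = (-104 + (15/2)*(-1/13))*11 = (-104 - 15/26)*11 = -2719/26*11 = -29909/26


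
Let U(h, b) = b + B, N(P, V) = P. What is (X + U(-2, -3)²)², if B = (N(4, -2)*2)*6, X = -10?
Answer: 4060225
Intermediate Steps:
B = 48 (B = (4*2)*6 = 8*6 = 48)
U(h, b) = 48 + b (U(h, b) = b + 48 = 48 + b)
(X + U(-2, -3)²)² = (-10 + (48 - 3)²)² = (-10 + 45²)² = (-10 + 2025)² = 2015² = 4060225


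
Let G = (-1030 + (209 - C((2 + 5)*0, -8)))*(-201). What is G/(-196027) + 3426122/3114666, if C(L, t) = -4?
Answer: 80065655386/305279315991 ≈ 0.26227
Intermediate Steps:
G = 164217 (G = (-1030 + (209 - 1*(-4)))*(-201) = (-1030 + (209 + 4))*(-201) = (-1030 + 213)*(-201) = -817*(-201) = 164217)
G/(-196027) + 3426122/3114666 = 164217/(-196027) + 3426122/3114666 = 164217*(-1/196027) + 3426122*(1/3114666) = -164217/196027 + 1713061/1557333 = 80065655386/305279315991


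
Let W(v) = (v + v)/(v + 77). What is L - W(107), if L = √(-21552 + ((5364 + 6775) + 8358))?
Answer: -107/92 + I*√1055 ≈ -1.163 + 32.481*I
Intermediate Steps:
W(v) = 2*v/(77 + v) (W(v) = (2*v)/(77 + v) = 2*v/(77 + v))
L = I*√1055 (L = √(-21552 + (12139 + 8358)) = √(-21552 + 20497) = √(-1055) = I*√1055 ≈ 32.481*I)
L - W(107) = I*√1055 - 2*107/(77 + 107) = I*√1055 - 2*107/184 = I*√1055 - 1*107/92 = I*√1055 - 107/92 = -107/92 + I*√1055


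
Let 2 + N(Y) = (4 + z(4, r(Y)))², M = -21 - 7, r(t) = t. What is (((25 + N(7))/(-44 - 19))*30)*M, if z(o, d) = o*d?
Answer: 13960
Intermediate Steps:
M = -28
z(o, d) = d*o
N(Y) = -2 + (4 + 4*Y)² (N(Y) = -2 + (4 + Y*4)² = -2 + (4 + 4*Y)²)
(((25 + N(7))/(-44 - 19))*30)*M = (((25 + (-2 + 16*(1 + 7)²))/(-44 - 19))*30)*(-28) = (((25 + (-2 + 16*8²))/(-63))*30)*(-28) = (((25 + (-2 + 16*64))*(-1/63))*30)*(-28) = (((25 + (-2 + 1024))*(-1/63))*30)*(-28) = (((25 + 1022)*(-1/63))*30)*(-28) = ((1047*(-1/63))*30)*(-28) = -349/21*30*(-28) = -3490/7*(-28) = 13960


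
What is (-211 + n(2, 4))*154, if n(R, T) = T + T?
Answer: -31262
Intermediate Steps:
n(R, T) = 2*T
(-211 + n(2, 4))*154 = (-211 + 2*4)*154 = (-211 + 8)*154 = -203*154 = -31262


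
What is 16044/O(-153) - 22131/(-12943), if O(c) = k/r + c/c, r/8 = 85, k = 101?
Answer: 141224378871/10108483 ≈ 13971.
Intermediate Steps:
r = 680 (r = 8*85 = 680)
O(c) = 781/680 (O(c) = 101/680 + c/c = 101*(1/680) + 1 = 101/680 + 1 = 781/680)
16044/O(-153) - 22131/(-12943) = 16044/(781/680) - 22131/(-12943) = 16044*(680/781) - 22131*(-1/12943) = 10909920/781 + 22131/12943 = 141224378871/10108483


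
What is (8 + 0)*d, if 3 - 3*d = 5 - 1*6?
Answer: 32/3 ≈ 10.667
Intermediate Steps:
d = 4/3 (d = 1 - (5 - 1*6)/3 = 1 - (5 - 6)/3 = 1 - 1/3*(-1) = 1 + 1/3 = 4/3 ≈ 1.3333)
(8 + 0)*d = (8 + 0)*(4/3) = 8*(4/3) = 32/3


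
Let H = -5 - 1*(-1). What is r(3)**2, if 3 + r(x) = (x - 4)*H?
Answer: 1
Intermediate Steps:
H = -4 (H = -5 + 1 = -4)
r(x) = 13 - 4*x (r(x) = -3 + (x - 4)*(-4) = -3 + (-4 + x)*(-4) = -3 + (16 - 4*x) = 13 - 4*x)
r(3)**2 = (13 - 4*3)**2 = (13 - 12)**2 = 1**2 = 1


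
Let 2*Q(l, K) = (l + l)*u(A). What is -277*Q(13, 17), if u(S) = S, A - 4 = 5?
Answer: -32409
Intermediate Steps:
A = 9 (A = 4 + 5 = 9)
Q(l, K) = 9*l (Q(l, K) = ((l + l)*9)/2 = ((2*l)*9)/2 = (18*l)/2 = 9*l)
-277*Q(13, 17) = -2493*13 = -277*117 = -32409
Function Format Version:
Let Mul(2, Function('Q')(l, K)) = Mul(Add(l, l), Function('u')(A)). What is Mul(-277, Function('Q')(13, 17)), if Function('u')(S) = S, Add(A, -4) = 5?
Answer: -32409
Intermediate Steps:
A = 9 (A = Add(4, 5) = 9)
Function('Q')(l, K) = Mul(9, l) (Function('Q')(l, K) = Mul(Rational(1, 2), Mul(Add(l, l), 9)) = Mul(Rational(1, 2), Mul(Mul(2, l), 9)) = Mul(Rational(1, 2), Mul(18, l)) = Mul(9, l))
Mul(-277, Function('Q')(13, 17)) = Mul(-277, Mul(9, 13)) = Mul(-277, 117) = -32409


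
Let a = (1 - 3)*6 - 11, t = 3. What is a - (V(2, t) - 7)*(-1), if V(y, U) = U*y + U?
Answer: -21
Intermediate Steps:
V(y, U) = U + U*y
a = -23 (a = -2*6 - 11 = -12 - 11 = -23)
a - (V(2, t) - 7)*(-1) = -23 - (3*(1 + 2) - 7)*(-1) = -23 - (3*3 - 7)*(-1) = -23 - (9 - 7)*(-1) = -23 - 2*(-1) = -23 - 1*(-2) = -23 + 2 = -21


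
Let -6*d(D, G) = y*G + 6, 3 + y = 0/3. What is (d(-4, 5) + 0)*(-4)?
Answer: -6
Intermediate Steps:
y = -3 (y = -3 + 0/3 = -3 + 0*(⅓) = -3 + 0 = -3)
d(D, G) = -1 + G/2 (d(D, G) = -(-3*G + 6)/6 = -(6 - 3*G)/6 = -1 + G/2)
(d(-4, 5) + 0)*(-4) = ((-1 + (½)*5) + 0)*(-4) = ((-1 + 5/2) + 0)*(-4) = (3/2 + 0)*(-4) = (3/2)*(-4) = -6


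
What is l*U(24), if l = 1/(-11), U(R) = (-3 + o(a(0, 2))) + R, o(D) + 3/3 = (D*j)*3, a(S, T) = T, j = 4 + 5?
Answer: -74/11 ≈ -6.7273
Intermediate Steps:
j = 9
o(D) = -1 + 27*D (o(D) = -1 + (D*9)*3 = -1 + (9*D)*3 = -1 + 27*D)
U(R) = 50 + R (U(R) = (-3 + (-1 + 27*2)) + R = (-3 + (-1 + 54)) + R = (-3 + 53) + R = 50 + R)
l = -1/11 ≈ -0.090909
l*U(24) = -(50 + 24)/11 = -1/11*74 = -74/11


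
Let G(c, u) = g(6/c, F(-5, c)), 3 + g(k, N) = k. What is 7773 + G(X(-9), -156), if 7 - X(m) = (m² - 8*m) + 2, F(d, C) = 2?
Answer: 574977/74 ≈ 7770.0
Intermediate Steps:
g(k, N) = -3 + k
X(m) = 5 - m² + 8*m (X(m) = 7 - ((m² - 8*m) + 2) = 7 - (2 + m² - 8*m) = 7 + (-2 - m² + 8*m) = 5 - m² + 8*m)
G(c, u) = -3 + 6/c
7773 + G(X(-9), -156) = 7773 + (-3 + 6/(5 - 1*(-9)² + 8*(-9))) = 7773 + (-3 + 6/(5 - 1*81 - 72)) = 7773 + (-3 + 6/(5 - 81 - 72)) = 7773 + (-3 + 6/(-148)) = 7773 + (-3 + 6*(-1/148)) = 7773 + (-3 - 3/74) = 7773 - 225/74 = 574977/74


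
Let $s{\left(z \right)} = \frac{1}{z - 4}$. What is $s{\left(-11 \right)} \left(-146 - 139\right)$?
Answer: $19$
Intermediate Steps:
$s{\left(z \right)} = \frac{1}{-4 + z}$
$s{\left(-11 \right)} \left(-146 - 139\right) = \frac{-146 - 139}{-4 - 11} = \frac{1}{-15} \left(-285\right) = \left(- \frac{1}{15}\right) \left(-285\right) = 19$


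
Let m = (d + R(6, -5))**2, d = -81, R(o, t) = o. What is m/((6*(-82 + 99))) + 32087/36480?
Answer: 34745479/620160 ≈ 56.027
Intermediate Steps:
m = 5625 (m = (-81 + 6)**2 = (-75)**2 = 5625)
m/((6*(-82 + 99))) + 32087/36480 = 5625/((6*(-82 + 99))) + 32087/36480 = 5625/((6*17)) + 32087*(1/36480) = 5625/102 + 32087/36480 = 5625*(1/102) + 32087/36480 = 1875/34 + 32087/36480 = 34745479/620160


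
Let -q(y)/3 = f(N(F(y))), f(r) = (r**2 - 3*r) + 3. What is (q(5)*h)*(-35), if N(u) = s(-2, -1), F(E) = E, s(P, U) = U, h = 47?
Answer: 34545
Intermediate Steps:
N(u) = -1
f(r) = 3 + r**2 - 3*r
q(y) = -21 (q(y) = -3*(3 + (-1)**2 - 3*(-1)) = -3*(3 + 1 + 3) = -3*7 = -21)
(q(5)*h)*(-35) = -21*47*(-35) = -987*(-35) = 34545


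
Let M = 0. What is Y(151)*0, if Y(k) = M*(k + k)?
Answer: 0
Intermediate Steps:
Y(k) = 0 (Y(k) = 0*(k + k) = 0*(2*k) = 0)
Y(151)*0 = 0*0 = 0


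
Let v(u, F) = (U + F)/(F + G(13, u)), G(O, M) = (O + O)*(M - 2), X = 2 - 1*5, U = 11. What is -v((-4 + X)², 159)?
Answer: -170/1381 ≈ -0.12310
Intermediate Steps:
X = -3 (X = 2 - 5 = -3)
G(O, M) = 2*O*(-2 + M) (G(O, M) = (2*O)*(-2 + M) = 2*O*(-2 + M))
v(u, F) = (11 + F)/(-52 + F + 26*u) (v(u, F) = (11 + F)/(F + 2*13*(-2 + u)) = (11 + F)/(F + (-52 + 26*u)) = (11 + F)/(-52 + F + 26*u))
-v((-4 + X)², 159) = -(11 + 159)/(-52 + 159 + 26*(-4 - 3)²) = -170/(-52 + 159 + 26*(-7)²) = -170/(-52 + 159 + 26*49) = -170/(-52 + 159 + 1274) = -170/1381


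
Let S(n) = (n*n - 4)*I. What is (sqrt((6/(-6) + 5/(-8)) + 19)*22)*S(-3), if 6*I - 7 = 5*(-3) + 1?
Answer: -385*sqrt(278)/12 ≈ -534.94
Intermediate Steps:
I = -7/6 (I = 7/6 + (5*(-3) + 1)/6 = 7/6 + (-15 + 1)/6 = 7/6 + (1/6)*(-14) = 7/6 - 7/3 = -7/6 ≈ -1.1667)
S(n) = 14/3 - 7*n**2/6 (S(n) = (n*n - 4)*(-7/6) = (n**2 - 4)*(-7/6) = (-4 + n**2)*(-7/6) = 14/3 - 7*n**2/6)
(sqrt((6/(-6) + 5/(-8)) + 19)*22)*S(-3) = (sqrt((6/(-6) + 5/(-8)) + 19)*22)*(14/3 - 7/6*(-3)**2) = (sqrt((6*(-1/6) + 5*(-1/8)) + 19)*22)*(14/3 - 7/6*9) = (sqrt((-1 - 5/8) + 19)*22)*(14/3 - 21/2) = (sqrt(-13/8 + 19)*22)*(-35/6) = (sqrt(139/8)*22)*(-35/6) = ((sqrt(278)/4)*22)*(-35/6) = (11*sqrt(278)/2)*(-35/6) = -385*sqrt(278)/12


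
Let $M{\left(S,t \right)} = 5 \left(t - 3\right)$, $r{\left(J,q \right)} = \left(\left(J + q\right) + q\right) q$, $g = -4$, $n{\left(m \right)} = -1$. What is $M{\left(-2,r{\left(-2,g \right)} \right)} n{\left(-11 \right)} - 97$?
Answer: $-282$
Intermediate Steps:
$r{\left(J,q \right)} = q \left(J + 2 q\right)$ ($r{\left(J,q \right)} = \left(J + 2 q\right) q = q \left(J + 2 q\right)$)
$M{\left(S,t \right)} = -15 + 5 t$ ($M{\left(S,t \right)} = 5 \left(-3 + t\right) = -15 + 5 t$)
$M{\left(-2,r{\left(-2,g \right)} \right)} n{\left(-11 \right)} - 97 = \left(-15 + 5 \left(- 4 \left(-2 + 2 \left(-4\right)\right)\right)\right) \left(-1\right) - 97 = \left(-15 + 5 \left(- 4 \left(-2 - 8\right)\right)\right) \left(-1\right) - 97 = \left(-15 + 5 \left(\left(-4\right) \left(-10\right)\right)\right) \left(-1\right) - 97 = \left(-15 + 5 \cdot 40\right) \left(-1\right) - 97 = \left(-15 + 200\right) \left(-1\right) - 97 = 185 \left(-1\right) - 97 = -185 - 97 = -282$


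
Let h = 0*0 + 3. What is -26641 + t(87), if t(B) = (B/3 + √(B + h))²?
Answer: -25710 + 174*√10 ≈ -25160.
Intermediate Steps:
h = 3 (h = 0 + 3 = 3)
t(B) = (√(3 + B) + B/3)² (t(B) = (B/3 + √(B + 3))² = (B*(⅓) + √(3 + B))² = (B/3 + √(3 + B))² = (√(3 + B) + B/3)²)
-26641 + t(87) = -26641 + (87 + 3*√(3 + 87))²/9 = -26641 + (87 + 3*√90)²/9 = -26641 + (87 + 3*(3*√10))²/9 = -26641 + (87 + 9*√10)²/9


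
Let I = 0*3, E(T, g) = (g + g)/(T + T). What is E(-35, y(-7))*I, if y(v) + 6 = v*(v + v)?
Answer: 0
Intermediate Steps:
y(v) = -6 + 2*v² (y(v) = -6 + v*(v + v) = -6 + v*(2*v) = -6 + 2*v²)
E(T, g) = g/T (E(T, g) = (2*g)/((2*T)) = (2*g)*(1/(2*T)) = g/T)
I = 0
E(-35, y(-7))*I = ((-6 + 2*(-7)²)/(-35))*0 = ((-6 + 2*49)*(-1/35))*0 = ((-6 + 98)*(-1/35))*0 = (92*(-1/35))*0 = -92/35*0 = 0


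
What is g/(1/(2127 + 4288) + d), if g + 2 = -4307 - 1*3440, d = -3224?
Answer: 49709835/20681959 ≈ 2.4035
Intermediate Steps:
g = -7749 (g = -2 + (-4307 - 1*3440) = -2 + (-4307 - 3440) = -2 - 7747 = -7749)
g/(1/(2127 + 4288) + d) = -7749/(1/(2127 + 4288) - 3224) = -7749/(1/6415 - 3224) = -7749/(-20681959/6415) = -7749*(-6415/20681959) = 49709835/20681959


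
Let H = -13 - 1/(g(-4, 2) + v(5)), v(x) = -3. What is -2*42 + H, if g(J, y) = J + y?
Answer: -484/5 ≈ -96.800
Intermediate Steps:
H = -64/5 (H = -13 - 1/((-4 + 2) - 3) = -13 - 1/(-2 - 3) = -13 - 1/(-5) = -13 - 1*(-⅕) = -13 + ⅕ = -64/5 ≈ -12.800)
-2*42 + H = -2*42 - 64/5 = -84 - 64/5 = -484/5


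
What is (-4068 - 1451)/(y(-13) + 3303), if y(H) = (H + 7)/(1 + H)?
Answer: -11038/6607 ≈ -1.6707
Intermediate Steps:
y(H) = (7 + H)/(1 + H)
(-4068 - 1451)/(y(-13) + 3303) = (-4068 - 1451)/((7 - 13)/(1 - 13) + 3303) = -5519/(-6/(-12) + 3303) = -5519/(-1/12*(-6) + 3303) = -5519/(½ + 3303) = -5519/6607/2 = -5519*2/6607 = -11038/6607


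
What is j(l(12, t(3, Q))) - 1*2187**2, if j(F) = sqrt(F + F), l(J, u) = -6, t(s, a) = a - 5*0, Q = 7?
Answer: -4782969 + 2*I*sqrt(3) ≈ -4.783e+6 + 3.4641*I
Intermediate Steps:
t(s, a) = a (t(s, a) = a + 0 = a)
j(F) = sqrt(2)*sqrt(F) (j(F) = sqrt(2*F) = sqrt(2)*sqrt(F))
j(l(12, t(3, Q))) - 1*2187**2 = sqrt(2)*sqrt(-6) - 1*2187**2 = sqrt(2)*(I*sqrt(6)) - 1*4782969 = 2*I*sqrt(3) - 4782969 = -4782969 + 2*I*sqrt(3)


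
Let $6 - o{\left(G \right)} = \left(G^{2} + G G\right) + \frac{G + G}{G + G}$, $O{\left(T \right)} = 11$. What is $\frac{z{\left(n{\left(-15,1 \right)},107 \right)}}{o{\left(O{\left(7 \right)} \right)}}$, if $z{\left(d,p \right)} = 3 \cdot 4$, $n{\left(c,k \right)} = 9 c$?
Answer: $- \frac{4}{79} \approx -0.050633$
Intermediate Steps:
$z{\left(d,p \right)} = 12$
$o{\left(G \right)} = 5 - 2 G^{2}$ ($o{\left(G \right)} = 6 - \left(\left(G^{2} + G G\right) + \frac{G + G}{G + G}\right) = 6 - \left(\left(G^{2} + G^{2}\right) + \frac{2 G}{2 G}\right) = 6 - \left(2 G^{2} + 2 G \frac{1}{2 G}\right) = 6 - \left(2 G^{2} + 1\right) = 6 - \left(1 + 2 G^{2}\right) = 5 - 2 G^{2}$)
$\frac{z{\left(n{\left(-15,1 \right)},107 \right)}}{o{\left(O{\left(7 \right)} \right)}} = \frac{12}{5 - 2 \cdot 11^{2}} = \frac{12}{5 - 242} = \frac{12}{-237} = 12 \left(- \frac{1}{237}\right) = - \frac{4}{79}$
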